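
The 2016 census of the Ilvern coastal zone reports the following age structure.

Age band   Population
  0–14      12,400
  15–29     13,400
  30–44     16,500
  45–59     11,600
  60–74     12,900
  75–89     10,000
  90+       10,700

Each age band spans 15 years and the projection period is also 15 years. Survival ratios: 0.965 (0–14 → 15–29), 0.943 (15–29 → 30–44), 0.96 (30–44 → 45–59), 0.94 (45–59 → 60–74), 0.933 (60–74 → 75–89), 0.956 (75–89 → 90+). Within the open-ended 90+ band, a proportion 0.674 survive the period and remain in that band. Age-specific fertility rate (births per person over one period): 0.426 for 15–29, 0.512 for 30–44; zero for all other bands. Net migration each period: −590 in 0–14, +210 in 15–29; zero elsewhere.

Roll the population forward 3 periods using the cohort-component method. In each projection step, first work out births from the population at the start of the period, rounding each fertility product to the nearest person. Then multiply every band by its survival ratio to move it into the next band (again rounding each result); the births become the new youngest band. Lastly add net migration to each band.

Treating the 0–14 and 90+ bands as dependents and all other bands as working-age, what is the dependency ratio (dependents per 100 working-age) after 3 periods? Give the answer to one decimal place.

60.3

(Bands numbered youngest = 1 to oldest = 7.)
Period 1:
Births: 13400 * 0.426 = 5708, 16500 * 0.512 = 8448 → 14156
Band 2: 12400 * 0.965 = 11966
Band 3: 13400 * 0.943 = 12636
Band 4: 16500 * 0.96 = 15840
Band 5: 11600 * 0.94 = 10904
Band 6: 12900 * 0.933 = 12036
Band 7: 10000 * 0.956 + 10700 * 0.674 = 9560 + 7212 = 16772
Net migration: Band 1 − 590 → 13566; Band 2 + 210 → 12176
Giving 13566 / 12176 / 12636 / 15840 / 10904 / 12036 / 16772.
Period 2:
Births: 12176 * 0.426 = 5187, 12636 * 0.512 = 6470 → 11657
Band 2: 13566 * 0.965 = 13091
Band 3: 12176 * 0.943 = 11482
Band 4: 12636 * 0.96 = 12131
Band 5: 15840 * 0.94 = 14890
Band 6: 10904 * 0.933 = 10173
Band 7: 12036 * 0.956 + 16772 * 0.674 = 11506 + 11304 = 22810
Net migration: Band 1 − 590 → 11067; Band 2 + 210 → 13301
Giving 11067 / 13301 / 11482 / 12131 / 14890 / 10173 / 22810.
Period 3:
Births: 13301 * 0.426 = 5666, 11482 * 0.512 = 5879 → 11545
Band 2: 11067 * 0.965 = 10680
Band 3: 13301 * 0.943 = 12543
Band 4: 11482 * 0.96 = 11023
Band 5: 12131 * 0.94 = 11403
Band 6: 14890 * 0.933 = 13892
Band 7: 10173 * 0.956 + 22810 * 0.674 = 9725 + 15374 = 25099
Net migration: Band 1 − 590 → 10955; Band 2 + 210 → 10890
Giving 10955 / 10890 / 12543 / 11023 / 11403 / 13892 / 25099.
Dependents (band 0–14 + band 90+) = 10955 + 25099 = 36054; working-age = 59751; ratio = 36054/59751 × 100 = 60.3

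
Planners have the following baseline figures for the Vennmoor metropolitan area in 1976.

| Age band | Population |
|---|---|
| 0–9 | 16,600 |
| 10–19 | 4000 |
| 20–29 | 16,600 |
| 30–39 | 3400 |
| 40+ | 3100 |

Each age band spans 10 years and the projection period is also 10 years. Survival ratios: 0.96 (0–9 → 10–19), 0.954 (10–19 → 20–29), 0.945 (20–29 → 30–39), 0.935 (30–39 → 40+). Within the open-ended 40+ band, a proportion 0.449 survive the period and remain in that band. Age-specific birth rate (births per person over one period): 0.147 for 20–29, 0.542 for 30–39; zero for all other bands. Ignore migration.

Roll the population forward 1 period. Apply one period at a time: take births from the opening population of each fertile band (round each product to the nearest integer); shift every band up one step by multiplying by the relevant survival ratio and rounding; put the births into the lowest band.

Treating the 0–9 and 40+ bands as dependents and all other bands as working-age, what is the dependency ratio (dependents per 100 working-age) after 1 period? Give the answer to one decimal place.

25.0

[period 1]
Births: 16600 × 0.147 = 2440, 3400 × 0.542 = 1843 — total 4283
10–19: 16600 × 0.96 = 15936
20–29: 4000 × 0.954 = 3816
30–39: 16600 × 0.945 = 15687
40+: 3400 × 0.935 + 3100 × 0.449 = 3179 + 1392 = 4571
End of period: [4283, 15936, 3816, 15687, 4571]
Dependents (band 0–9 + band 40+) = 4283 + 4571 = 8854; working-age = 35439; ratio = 8854/35439 × 100 = 25.0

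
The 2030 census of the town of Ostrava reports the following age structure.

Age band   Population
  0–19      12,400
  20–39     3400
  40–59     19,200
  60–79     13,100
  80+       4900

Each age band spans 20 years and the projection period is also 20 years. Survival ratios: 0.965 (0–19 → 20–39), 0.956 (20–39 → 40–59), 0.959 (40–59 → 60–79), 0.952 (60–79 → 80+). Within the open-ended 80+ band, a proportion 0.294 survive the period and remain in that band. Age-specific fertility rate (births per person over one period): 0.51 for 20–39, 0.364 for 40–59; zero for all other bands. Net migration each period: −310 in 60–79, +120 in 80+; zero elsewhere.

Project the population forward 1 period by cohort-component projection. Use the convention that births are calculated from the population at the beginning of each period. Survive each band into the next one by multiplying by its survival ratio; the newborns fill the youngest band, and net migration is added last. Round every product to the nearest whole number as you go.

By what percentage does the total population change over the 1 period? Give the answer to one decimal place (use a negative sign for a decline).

[period 1]
Births: 3400 × 0.51 = 1734, 19200 × 0.364 = 6989 → 8723
20–39: 12400 × 0.965 = 11966
40–59: 3400 × 0.956 = 3250
60–79: 19200 × 0.959 = 18413
80+: 13100 × 0.952 + 4900 × 0.294 = 12471 + 1441 = 13912
Net migration: 60–79 − 310 → 18103; 80+ + 120 → 14032
Giving 8723 / 11966 / 3250 / 18103 / 14032.
Total: 53000 → 56074; change = 3074; percentage change = 5.8%

5.8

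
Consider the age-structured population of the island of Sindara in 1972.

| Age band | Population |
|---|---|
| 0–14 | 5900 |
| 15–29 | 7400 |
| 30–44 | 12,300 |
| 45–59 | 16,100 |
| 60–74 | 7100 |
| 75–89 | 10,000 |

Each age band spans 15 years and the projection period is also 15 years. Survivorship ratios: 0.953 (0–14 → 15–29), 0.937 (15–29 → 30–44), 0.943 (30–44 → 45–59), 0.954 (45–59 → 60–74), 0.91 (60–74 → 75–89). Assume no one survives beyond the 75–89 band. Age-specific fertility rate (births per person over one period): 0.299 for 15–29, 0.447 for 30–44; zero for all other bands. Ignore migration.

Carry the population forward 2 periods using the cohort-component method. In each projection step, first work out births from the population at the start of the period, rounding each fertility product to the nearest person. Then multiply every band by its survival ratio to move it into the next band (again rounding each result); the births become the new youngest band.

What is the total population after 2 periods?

48979

Numbering the groups 1..6 from youngest to oldest:
Period 1:
Births: 7400 × 0.299 = 2213, 12300 × 0.447 = 5498 ⇒ total 7711
Group 2: 5900 × 0.953 = 5623
Group 3: 7400 × 0.937 = 6934
Group 4: 12300 × 0.943 = 11599
Group 5: 16100 × 0.954 = 15359
Group 6: 7100 × 0.91 = 6461
End of period: [7711, 5623, 6934, 11599, 15359, 6461]
Period 2:
Births: 5623 × 0.299 = 1681, 6934 × 0.447 = 3099 ⇒ total 4780
Group 2: 7711 × 0.953 = 7349
Group 3: 5623 × 0.937 = 5269
Group 4: 6934 × 0.943 = 6539
Group 5: 11599 × 0.954 = 11065
Group 6: 15359 × 0.91 = 13977
End of period: [4780, 7349, 5269, 6539, 11065, 13977]
Total after period 2: 4780 + 7349 + 5269 + 6539 + 11065 + 13977 = 48979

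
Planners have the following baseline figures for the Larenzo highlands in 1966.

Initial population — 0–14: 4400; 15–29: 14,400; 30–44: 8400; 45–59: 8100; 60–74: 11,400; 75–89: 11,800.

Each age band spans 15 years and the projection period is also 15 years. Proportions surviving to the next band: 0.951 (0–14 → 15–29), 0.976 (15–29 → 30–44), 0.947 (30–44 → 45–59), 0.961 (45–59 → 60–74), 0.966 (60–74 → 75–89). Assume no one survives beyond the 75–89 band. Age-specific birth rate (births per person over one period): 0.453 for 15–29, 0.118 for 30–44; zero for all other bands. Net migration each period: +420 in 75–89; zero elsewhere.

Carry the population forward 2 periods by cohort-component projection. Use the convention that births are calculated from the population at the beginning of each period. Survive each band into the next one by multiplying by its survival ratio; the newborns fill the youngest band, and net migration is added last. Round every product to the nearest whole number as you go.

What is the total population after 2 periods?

43676

— Period 1 —
Births: 14400 × 0.453 = 6523  |  8400 × 0.118 = 991 → 7514
15–29: 4400 × 0.951 = 4184
30–44: 14400 × 0.976 = 14054
45–59: 8400 × 0.947 = 7955
60–74: 8100 × 0.961 = 7784
75–89: 11400 × 0.966 = 11012
Net migration: 75–89 + 420 → 11432
End of period: [7514, 4184, 14054, 7955, 7784, 11432]
— Period 2 —
Births: 4184 × 0.453 = 1895  |  14054 × 0.118 = 1658 → 3553
15–29: 7514 × 0.951 = 7146
30–44: 4184 × 0.976 = 4084
45–59: 14054 × 0.947 = 13309
60–74: 7955 × 0.961 = 7645
75–89: 7784 × 0.966 = 7519
Net migration: 75–89 + 420 → 7939
End of period: [3553, 7146, 4084, 13309, 7645, 7939]
Total after period 2: 3553 + 7146 + 4084 + 13309 + 7645 + 7939 = 43676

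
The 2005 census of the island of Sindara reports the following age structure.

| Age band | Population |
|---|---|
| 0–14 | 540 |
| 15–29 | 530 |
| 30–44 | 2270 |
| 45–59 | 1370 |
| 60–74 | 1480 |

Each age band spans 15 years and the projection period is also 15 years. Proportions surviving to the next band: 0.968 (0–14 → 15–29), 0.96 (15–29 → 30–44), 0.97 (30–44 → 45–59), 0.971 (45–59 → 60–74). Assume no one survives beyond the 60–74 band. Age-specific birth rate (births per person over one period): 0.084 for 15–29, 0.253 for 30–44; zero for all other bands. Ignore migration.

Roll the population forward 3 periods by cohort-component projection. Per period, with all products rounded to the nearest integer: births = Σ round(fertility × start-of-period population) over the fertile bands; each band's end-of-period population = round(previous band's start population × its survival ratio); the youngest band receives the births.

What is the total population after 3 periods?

Period 1:
Births: 530 * 0.084 = 45  |  2270 * 0.253 = 574 → total 619
15–29: 540 * 0.968 = 523
30–44: 530 * 0.96 = 509
45–59: 2270 * 0.97 = 2202
60–74: 1370 * 0.971 = 1330
End of period: [619, 523, 509, 2202, 1330]
Period 2:
Births: 523 * 0.084 = 44  |  509 * 0.253 = 129 → total 173
15–29: 619 * 0.968 = 599
30–44: 523 * 0.96 = 502
45–59: 509 * 0.97 = 494
60–74: 2202 * 0.971 = 2138
End of period: [173, 599, 502, 494, 2138]
Period 3:
Births: 599 * 0.084 = 50  |  502 * 0.253 = 127 → total 177
15–29: 173 * 0.968 = 167
30–44: 599 * 0.96 = 575
45–59: 502 * 0.97 = 487
60–74: 494 * 0.971 = 480
End of period: [177, 167, 575, 487, 480]
Total after period 3: 177 + 167 + 575 + 487 + 480 = 1886

1886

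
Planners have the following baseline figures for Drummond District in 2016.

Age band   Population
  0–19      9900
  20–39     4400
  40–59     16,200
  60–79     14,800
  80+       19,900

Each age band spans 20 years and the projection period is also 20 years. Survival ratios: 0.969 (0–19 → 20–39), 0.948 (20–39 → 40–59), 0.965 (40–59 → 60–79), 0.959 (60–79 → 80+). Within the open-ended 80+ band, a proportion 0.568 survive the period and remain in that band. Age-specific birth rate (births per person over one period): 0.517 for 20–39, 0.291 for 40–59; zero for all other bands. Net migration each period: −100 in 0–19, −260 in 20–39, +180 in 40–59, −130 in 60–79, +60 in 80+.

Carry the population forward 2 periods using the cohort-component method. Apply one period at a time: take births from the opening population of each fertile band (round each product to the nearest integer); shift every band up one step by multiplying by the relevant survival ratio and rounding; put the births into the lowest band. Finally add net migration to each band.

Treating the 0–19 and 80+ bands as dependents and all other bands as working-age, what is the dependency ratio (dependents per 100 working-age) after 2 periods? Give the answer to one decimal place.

Numbering the groups 1..5 from youngest to oldest:
— Period 1 —
Births: 4400 × 0.517 = 2275 ; 16200 × 0.291 = 4714 → 6989
Group 2: 9900 × 0.969 = 9593
Group 3: 4400 × 0.948 = 4171
Group 4: 16200 × 0.965 = 15633
Group 5: 14800 × 0.959 + 19900 × 0.568 = 14193 + 11303 = 25496
Net migration: Group 1 − 100 → 6889; Group 2 − 260 → 9333; Group 3 + 180 → 4351; Group 4 − 130 → 15503; Group 5 + 60 → 25556
Population now: 0–19=6889, 20–39=9333, 40–59=4351, 60–79=15503, 80+=25556
— Period 2 —
Births: 9333 × 0.517 = 4825 ; 4351 × 0.291 = 1266 → 6091
Group 2: 6889 × 0.969 = 6675
Group 3: 9333 × 0.948 = 8848
Group 4: 4351 × 0.965 = 4199
Group 5: 15503 × 0.959 + 25556 × 0.568 = 14867 + 14516 = 29383
Net migration: Group 1 − 100 → 5991; Group 2 − 260 → 6415; Group 3 + 180 → 9028; Group 4 − 130 → 4069; Group 5 + 60 → 29443
Population now: 0–19=5991, 20–39=6415, 40–59=9028, 60–79=4069, 80+=29443
Dependents (band 0–19 + band 80+) = 5991 + 29443 = 35434; working-age = 19512; ratio = 35434/19512 × 100 = 181.6

181.6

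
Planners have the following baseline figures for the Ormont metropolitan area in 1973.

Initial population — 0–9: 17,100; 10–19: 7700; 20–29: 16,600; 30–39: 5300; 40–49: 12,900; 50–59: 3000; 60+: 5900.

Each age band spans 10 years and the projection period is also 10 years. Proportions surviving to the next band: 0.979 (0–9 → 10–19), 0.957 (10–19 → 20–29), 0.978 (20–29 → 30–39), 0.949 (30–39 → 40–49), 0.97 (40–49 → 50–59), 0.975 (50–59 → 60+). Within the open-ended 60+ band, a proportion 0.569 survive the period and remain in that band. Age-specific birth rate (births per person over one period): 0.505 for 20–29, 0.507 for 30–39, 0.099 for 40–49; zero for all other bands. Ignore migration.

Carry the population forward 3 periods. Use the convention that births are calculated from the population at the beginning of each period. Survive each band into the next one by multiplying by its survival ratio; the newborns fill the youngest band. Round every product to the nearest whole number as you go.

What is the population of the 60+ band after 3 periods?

Period 1.
Births: 16600 × 0.505 = 8383, 5300 × 0.507 = 2687, 12900 × 0.099 = 1277 → total 12347
10–19: 17100 × 0.979 = 16741
20–29: 7700 × 0.957 = 7369
30–39: 16600 × 0.978 = 16235
40–49: 5300 × 0.949 = 5030
50–59: 12900 × 0.97 = 12513
60+: 3000 × 0.975 + 5900 × 0.569 = 2925 + 3357 = 6282
Population now: 0–9=12347, 10–19=16741, 20–29=7369, 30–39=16235, 40–49=5030, 50–59=12513, 60+=6282
Period 2.
Births: 7369 × 0.505 = 3721, 16235 × 0.507 = 8231, 5030 × 0.099 = 498 → total 12450
10–19: 12347 × 0.979 = 12088
20–29: 16741 × 0.957 = 16021
30–39: 7369 × 0.978 = 7207
40–49: 16235 × 0.949 = 15407
50–59: 5030 × 0.97 = 4879
60+: 12513 × 0.975 + 6282 × 0.569 = 12200 + 3574 = 15774
Population now: 0–9=12450, 10–19=12088, 20–29=16021, 30–39=7207, 40–49=15407, 50–59=4879, 60+=15774
Period 3.
Births: 16021 × 0.505 = 8091, 7207 × 0.507 = 3654, 15407 × 0.099 = 1525 → total 13270
10–19: 12450 × 0.979 = 12189
20–29: 12088 × 0.957 = 11568
30–39: 16021 × 0.978 = 15669
40–49: 7207 × 0.949 = 6839
50–59: 15407 × 0.97 = 14945
60+: 4879 × 0.975 + 15774 × 0.569 = 4757 + 8975 = 13732
Population now: 0–9=13270, 10–19=12189, 20–29=11568, 30–39=15669, 40–49=6839, 50–59=14945, 60+=13732

13732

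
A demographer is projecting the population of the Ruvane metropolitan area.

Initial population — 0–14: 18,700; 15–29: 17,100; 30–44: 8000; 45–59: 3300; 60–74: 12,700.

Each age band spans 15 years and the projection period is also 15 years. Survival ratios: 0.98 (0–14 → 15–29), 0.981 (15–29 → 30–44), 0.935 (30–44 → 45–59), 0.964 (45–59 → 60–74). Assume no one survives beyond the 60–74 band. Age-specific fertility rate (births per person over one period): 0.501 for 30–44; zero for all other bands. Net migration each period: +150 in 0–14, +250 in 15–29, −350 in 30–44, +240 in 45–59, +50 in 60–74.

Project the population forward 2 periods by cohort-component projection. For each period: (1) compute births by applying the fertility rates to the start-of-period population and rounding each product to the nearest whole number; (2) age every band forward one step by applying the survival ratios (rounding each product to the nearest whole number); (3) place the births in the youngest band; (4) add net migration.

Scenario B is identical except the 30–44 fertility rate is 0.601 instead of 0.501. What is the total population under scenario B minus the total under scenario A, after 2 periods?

2426

— Period 1 —
Births: 8000 * 0.501 = 4008
15–29: 18700 * 0.98 = 18326
30–44: 17100 * 0.981 = 16775
45–59: 8000 * 0.935 = 7480
60–74: 3300 * 0.964 = 3181
Net migration: 0–14 + 150 → 4158; 15–29 + 250 → 18576; 30–44 − 350 → 16425; 45–59 + 240 → 7720; 60–74 + 50 → 3231
Population now: 0–14=4158, 15–29=18576, 30–44=16425, 45–59=7720, 60–74=3231
— Period 2 —
Births: 16425 * 0.501 = 8229
15–29: 4158 * 0.98 = 4075
30–44: 18576 * 0.981 = 18223
45–59: 16425 * 0.935 = 15357
60–74: 7720 * 0.964 = 7442
Net migration: 0–14 + 150 → 8379; 15–29 + 250 → 4325; 30–44 − 350 → 17873; 45–59 + 240 → 15597; 60–74 + 50 → 7492
Population now: 0–14=8379, 15–29=4325, 30–44=17873, 45–59=15597, 60–74=7492
Scenario A total after 2 periods: 53666
Scenario B projection —
— Period 1 —
Births: 8000 * 0.601 = 4808
15–29: 18700 * 0.98 = 18326
30–44: 17100 * 0.981 = 16775
45–59: 8000 * 0.935 = 7480
60–74: 3300 * 0.964 = 3181
Net migration: 0–14 + 150 → 4958; 15–29 + 250 → 18576; 30–44 − 350 → 16425; 45–59 + 240 → 7720; 60–74 + 50 → 3231
Population now: 0–14=4958, 15–29=18576, 30–44=16425, 45–59=7720, 60–74=3231
— Period 2 —
Births: 16425 * 0.601 = 9871
15–29: 4958 * 0.98 = 4859
30–44: 18576 * 0.981 = 18223
45–59: 16425 * 0.935 = 15357
60–74: 7720 * 0.964 = 7442
Net migration: 0–14 + 150 → 10021; 15–29 + 250 → 5109; 30–44 − 350 → 17873; 45–59 + 240 → 15597; 60–74 + 50 → 7492
Population now: 0–14=10021, 15–29=5109, 30–44=17873, 45–59=15597, 60–74=7492
Scenario B total after 2 periods: 56092
Difference B − A = 56092 − 53666 = 2426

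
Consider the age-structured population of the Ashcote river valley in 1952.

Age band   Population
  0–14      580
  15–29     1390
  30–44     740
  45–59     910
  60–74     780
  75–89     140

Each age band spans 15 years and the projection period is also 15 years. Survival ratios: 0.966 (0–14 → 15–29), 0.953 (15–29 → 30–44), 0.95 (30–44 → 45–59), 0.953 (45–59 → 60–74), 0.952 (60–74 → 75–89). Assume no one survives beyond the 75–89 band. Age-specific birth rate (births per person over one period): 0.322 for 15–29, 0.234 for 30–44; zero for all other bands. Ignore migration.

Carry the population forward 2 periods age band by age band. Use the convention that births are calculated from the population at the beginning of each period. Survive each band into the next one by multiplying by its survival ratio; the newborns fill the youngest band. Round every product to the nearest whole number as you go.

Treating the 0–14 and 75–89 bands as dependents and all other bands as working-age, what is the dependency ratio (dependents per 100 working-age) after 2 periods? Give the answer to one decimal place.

— Period 1 —
Births: 1390 × 0.322 = 448, 740 × 0.234 = 173 — total 621
15–29: 580 × 0.966 = 560
30–44: 1390 × 0.953 = 1325
45–59: 740 × 0.95 = 703
60–74: 910 × 0.953 = 867
75–89: 780 × 0.952 = 743
→ [621, 560, 1325, 703, 867, 743]
— Period 2 —
Births: 560 × 0.322 = 180, 1325 × 0.234 = 310 — total 490
15–29: 621 × 0.966 = 600
30–44: 560 × 0.953 = 534
45–59: 1325 × 0.95 = 1259
60–74: 703 × 0.953 = 670
75–89: 867 × 0.952 = 825
→ [490, 600, 534, 1259, 670, 825]
Dependents (band 0–14 + band 75–89) = 490 + 825 = 1315; working-age = 3063; ratio = 1315/3063 × 100 = 42.9

42.9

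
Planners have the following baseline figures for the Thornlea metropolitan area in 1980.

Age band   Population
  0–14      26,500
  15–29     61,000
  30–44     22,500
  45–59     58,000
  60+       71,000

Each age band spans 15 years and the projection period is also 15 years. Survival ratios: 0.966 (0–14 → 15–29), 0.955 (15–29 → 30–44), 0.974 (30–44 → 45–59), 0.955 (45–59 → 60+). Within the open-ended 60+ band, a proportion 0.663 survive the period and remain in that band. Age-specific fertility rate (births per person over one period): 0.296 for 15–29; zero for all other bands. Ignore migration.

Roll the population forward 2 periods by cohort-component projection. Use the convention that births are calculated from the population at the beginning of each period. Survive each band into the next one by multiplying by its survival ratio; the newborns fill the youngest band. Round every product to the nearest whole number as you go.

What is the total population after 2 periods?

195068

Let group 1 be 0–14 through group 5 = 60+.
Period 1:
Births: 61000 × 0.296 = 18056
Group 2: 26500 × 0.966 = 25599
Group 3: 61000 × 0.955 = 58255
Group 4: 22500 × 0.974 = 21915
Group 5: 58000 × 0.955 + 71000 × 0.663 = 55390 + 47073 = 102463
End of period: [18056, 25599, 58255, 21915, 102463]
Period 2:
Births: 25599 × 0.296 = 7577
Group 2: 18056 × 0.966 = 17442
Group 3: 25599 × 0.955 = 24447
Group 4: 58255 × 0.974 = 56740
Group 5: 21915 × 0.955 + 102463 × 0.663 = 20929 + 67933 = 88862
End of period: [7577, 17442, 24447, 56740, 88862]
Total after period 2: 7577 + 17442 + 24447 + 56740 + 88862 = 195068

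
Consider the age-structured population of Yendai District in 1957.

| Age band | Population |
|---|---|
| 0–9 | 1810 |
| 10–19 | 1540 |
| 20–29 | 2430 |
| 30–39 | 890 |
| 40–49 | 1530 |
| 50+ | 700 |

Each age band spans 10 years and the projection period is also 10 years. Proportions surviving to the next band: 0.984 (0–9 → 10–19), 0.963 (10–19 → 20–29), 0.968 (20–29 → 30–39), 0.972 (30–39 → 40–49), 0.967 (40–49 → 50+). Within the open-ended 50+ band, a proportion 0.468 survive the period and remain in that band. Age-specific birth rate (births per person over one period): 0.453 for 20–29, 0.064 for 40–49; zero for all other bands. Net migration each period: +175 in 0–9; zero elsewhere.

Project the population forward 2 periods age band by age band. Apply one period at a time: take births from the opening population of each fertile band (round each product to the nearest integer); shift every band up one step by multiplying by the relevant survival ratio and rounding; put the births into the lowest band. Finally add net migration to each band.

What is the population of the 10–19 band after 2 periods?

Call the groups 1 to 6, youngest first.
After projecting period 1:
Births: 2430 × 0.453 = 1101, 1530 × 0.064 = 98 — total 1199
Group 2: 1810 × 0.984 = 1781
Group 3: 1540 × 0.963 = 1483
Group 4: 2430 × 0.968 = 2352
Group 5: 890 × 0.972 = 865
Group 6: 1530 × 0.967 + 700 × 0.468 = 1480 + 328 = 1808
Net migration: Group 1 + 175 → 1374
Giving 1374 / 1781 / 1483 / 2352 / 865 / 1808.
After projecting period 2:
Births: 1483 × 0.453 = 672, 865 × 0.064 = 55 — total 727
Group 2: 1374 × 0.984 = 1352
Group 3: 1781 × 0.963 = 1715
Group 4: 1483 × 0.968 = 1436
Group 5: 2352 × 0.972 = 2286
Group 6: 865 × 0.967 + 1808 × 0.468 = 836 + 846 = 1682
Net migration: Group 1 + 175 → 902
Giving 902 / 1352 / 1715 / 1436 / 2286 / 1682.

1352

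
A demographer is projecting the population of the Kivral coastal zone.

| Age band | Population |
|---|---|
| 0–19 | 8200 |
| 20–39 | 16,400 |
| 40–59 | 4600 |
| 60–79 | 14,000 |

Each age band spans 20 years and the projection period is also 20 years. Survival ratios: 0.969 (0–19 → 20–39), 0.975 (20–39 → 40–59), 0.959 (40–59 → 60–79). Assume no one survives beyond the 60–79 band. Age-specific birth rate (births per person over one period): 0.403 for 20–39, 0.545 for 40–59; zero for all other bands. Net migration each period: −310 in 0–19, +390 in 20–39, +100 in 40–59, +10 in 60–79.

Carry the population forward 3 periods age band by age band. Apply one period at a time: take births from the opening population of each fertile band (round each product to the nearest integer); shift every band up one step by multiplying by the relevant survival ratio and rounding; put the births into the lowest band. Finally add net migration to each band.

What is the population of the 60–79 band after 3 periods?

[period 1]
Births: 16400 * 0.403 = 6609  |  4600 * 0.545 = 2507 → 9116
20–39: 8200 * 0.969 = 7946
40–59: 16400 * 0.975 = 15990
60–79: 4600 * 0.959 = 4411
Net migration: 0–19 − 310 → 8806; 20–39 + 390 → 8336; 40–59 + 100 → 16090; 60–79 + 10 → 4421
Giving 8806 / 8336 / 16090 / 4421.
[period 2]
Births: 8336 * 0.403 = 3359  |  16090 * 0.545 = 8769 → 12128
20–39: 8806 * 0.969 = 8533
40–59: 8336 * 0.975 = 8128
60–79: 16090 * 0.959 = 15430
Net migration: 0–19 − 310 → 11818; 20–39 + 390 → 8923; 40–59 + 100 → 8228; 60–79 + 10 → 15440
Giving 11818 / 8923 / 8228 / 15440.
[period 3]
Births: 8923 * 0.403 = 3596  |  8228 * 0.545 = 4484 → 8080
20–39: 11818 * 0.969 = 11452
40–59: 8923 * 0.975 = 8700
60–79: 8228 * 0.959 = 7891
Net migration: 0–19 − 310 → 7770; 20–39 + 390 → 11842; 40–59 + 100 → 8800; 60–79 + 10 → 7901
Giving 7770 / 11842 / 8800 / 7901.

7901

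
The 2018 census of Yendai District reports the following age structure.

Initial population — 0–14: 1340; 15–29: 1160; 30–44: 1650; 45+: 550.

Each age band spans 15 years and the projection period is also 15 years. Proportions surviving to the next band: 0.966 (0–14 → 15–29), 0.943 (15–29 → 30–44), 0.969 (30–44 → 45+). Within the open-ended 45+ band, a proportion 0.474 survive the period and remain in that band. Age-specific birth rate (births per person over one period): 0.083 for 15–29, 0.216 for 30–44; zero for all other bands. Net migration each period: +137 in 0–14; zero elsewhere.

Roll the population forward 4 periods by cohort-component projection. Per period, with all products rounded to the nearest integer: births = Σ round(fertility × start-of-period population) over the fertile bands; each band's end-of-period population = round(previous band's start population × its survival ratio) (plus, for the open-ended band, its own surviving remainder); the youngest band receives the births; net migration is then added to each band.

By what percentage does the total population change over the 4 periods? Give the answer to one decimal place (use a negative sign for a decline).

-43.0

Period 1.
Births: 1160 * 0.083 = 96 ; 1650 * 0.216 = 356 → 452
15–29: 1340 * 0.966 = 1294
30–44: 1160 * 0.943 = 1094
45+: 1650 * 0.969 + 550 * 0.474 = 1599 + 261 = 1860
Net migration: 0–14 + 137 → 589
End of period: [589, 1294, 1094, 1860]
Period 2.
Births: 1294 * 0.083 = 107 ; 1094 * 0.216 = 236 → 343
15–29: 589 * 0.966 = 569
30–44: 1294 * 0.943 = 1220
45+: 1094 * 0.969 + 1860 * 0.474 = 1060 + 882 = 1942
Net migration: 0–14 + 137 → 480
End of period: [480, 569, 1220, 1942]
Period 3.
Births: 569 * 0.083 = 47 ; 1220 * 0.216 = 264 → 311
15–29: 480 * 0.966 = 464
30–44: 569 * 0.943 = 537
45+: 1220 * 0.969 + 1942 * 0.474 = 1182 + 921 = 2103
Net migration: 0–14 + 137 → 448
End of period: [448, 464, 537, 2103]
Period 4.
Births: 464 * 0.083 = 39 ; 537 * 0.216 = 116 → 155
15–29: 448 * 0.966 = 433
30–44: 464 * 0.943 = 438
45+: 537 * 0.969 + 2103 * 0.474 = 520 + 997 = 1517
Net migration: 0–14 + 137 → 292
End of period: [292, 433, 438, 1517]
Total: 4700 → 2680; change = -2020; percentage change = -43.0%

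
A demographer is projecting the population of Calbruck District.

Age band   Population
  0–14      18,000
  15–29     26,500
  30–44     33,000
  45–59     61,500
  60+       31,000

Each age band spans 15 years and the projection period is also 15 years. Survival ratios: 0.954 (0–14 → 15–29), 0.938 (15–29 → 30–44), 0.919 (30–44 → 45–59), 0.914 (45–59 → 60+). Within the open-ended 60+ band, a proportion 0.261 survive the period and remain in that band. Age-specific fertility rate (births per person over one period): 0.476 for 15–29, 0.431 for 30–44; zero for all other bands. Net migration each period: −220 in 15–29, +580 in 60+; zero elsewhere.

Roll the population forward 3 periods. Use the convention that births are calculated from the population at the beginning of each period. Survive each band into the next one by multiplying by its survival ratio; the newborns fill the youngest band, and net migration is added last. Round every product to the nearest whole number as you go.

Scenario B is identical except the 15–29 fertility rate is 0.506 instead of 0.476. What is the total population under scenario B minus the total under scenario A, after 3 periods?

2343

Period 1:
Births: 26500 × 0.476 = 12614, 33000 × 0.431 = 14223 → 26837
15–29: 18000 × 0.954 = 17172
30–44: 26500 × 0.938 = 24857
45–59: 33000 × 0.919 = 30327
60+: 61500 × 0.914 + 31000 × 0.261 = 56211 + 8091 = 64302
Net migration: 15–29 − 220 → 16952; 60+ + 580 → 64882
Giving 26837 / 16952 / 24857 / 30327 / 64882.
Period 2:
Births: 16952 × 0.476 = 8069, 24857 × 0.431 = 10713 → 18782
15–29: 26837 × 0.954 = 25602
30–44: 16952 × 0.938 = 15901
45–59: 24857 × 0.919 = 22844
60+: 30327 × 0.914 + 64882 × 0.261 = 27719 + 16934 = 44653
Net migration: 15–29 − 220 → 25382; 60+ + 580 → 45233
Giving 18782 / 25382 / 15901 / 22844 / 45233.
Period 3:
Births: 25382 × 0.476 = 12082, 15901 × 0.431 = 6853 → 18935
15–29: 18782 × 0.954 = 17918
30–44: 25382 × 0.938 = 23808
45–59: 15901 × 0.919 = 14613
60+: 22844 × 0.914 + 45233 × 0.261 = 20879 + 11806 = 32685
Net migration: 15–29 − 220 → 17698; 60+ + 580 → 33265
Giving 18935 / 17698 / 23808 / 14613 / 33265.
Scenario A total after 3 periods: 108319
Scenario B projection —
Period 1:
Births: 26500 × 0.506 = 13409, 33000 × 0.431 = 14223 → 27632
15–29: 18000 × 0.954 = 17172
30–44: 26500 × 0.938 = 24857
45–59: 33000 × 0.919 = 30327
60+: 61500 × 0.914 + 31000 × 0.261 = 56211 + 8091 = 64302
Net migration: 15–29 − 220 → 16952; 60+ + 580 → 64882
Giving 27632 / 16952 / 24857 / 30327 / 64882.
Period 2:
Births: 16952 × 0.506 = 8578, 24857 × 0.431 = 10713 → 19291
15–29: 27632 × 0.954 = 26361
30–44: 16952 × 0.938 = 15901
45–59: 24857 × 0.919 = 22844
60+: 30327 × 0.914 + 64882 × 0.261 = 27719 + 16934 = 44653
Net migration: 15–29 − 220 → 26141; 60+ + 580 → 45233
Giving 19291 / 26141 / 15901 / 22844 / 45233.
Period 3:
Births: 26141 × 0.506 = 13227, 15901 × 0.431 = 6853 → 20080
15–29: 19291 × 0.954 = 18404
30–44: 26141 × 0.938 = 24520
45–59: 15901 × 0.919 = 14613
60+: 22844 × 0.914 + 45233 × 0.261 = 20879 + 11806 = 32685
Net migration: 15–29 − 220 → 18184; 60+ + 580 → 33265
Giving 20080 / 18184 / 24520 / 14613 / 33265.
Scenario B total after 3 periods: 110662
Difference B − A = 110662 − 108319 = 2343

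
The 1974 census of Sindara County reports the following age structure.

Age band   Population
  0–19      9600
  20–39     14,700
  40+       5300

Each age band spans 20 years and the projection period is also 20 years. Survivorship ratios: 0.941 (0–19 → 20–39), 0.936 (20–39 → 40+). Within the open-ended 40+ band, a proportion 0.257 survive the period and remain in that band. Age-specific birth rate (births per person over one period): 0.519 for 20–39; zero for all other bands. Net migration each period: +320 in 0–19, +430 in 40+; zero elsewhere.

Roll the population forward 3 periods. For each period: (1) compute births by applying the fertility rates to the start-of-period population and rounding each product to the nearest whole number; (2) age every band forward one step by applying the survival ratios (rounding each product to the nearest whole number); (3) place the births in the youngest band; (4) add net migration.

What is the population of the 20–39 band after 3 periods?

[period 1]
Births: 14700 * 0.519 = 7629
20–39: 9600 * 0.941 = 9034
40+: 14700 * 0.936 + 5300 * 0.257 = 13759 + 1362 = 15121
Net migration: 0–19 + 320 → 7949; 40+ + 430 → 15551
Population now: 0–19=7949, 20–39=9034, 40+=15551
[period 2]
Births: 9034 * 0.519 = 4689
20–39: 7949 * 0.941 = 7480
40+: 9034 * 0.936 + 15551 * 0.257 = 8456 + 3997 = 12453
Net migration: 0–19 + 320 → 5009; 40+ + 430 → 12883
Population now: 0–19=5009, 20–39=7480, 40+=12883
[period 3]
Births: 7480 * 0.519 = 3882
20–39: 5009 * 0.941 = 4713
40+: 7480 * 0.936 + 12883 * 0.257 = 7001 + 3311 = 10312
Net migration: 0–19 + 320 → 4202; 40+ + 430 → 10742
Population now: 0–19=4202, 20–39=4713, 40+=10742

4713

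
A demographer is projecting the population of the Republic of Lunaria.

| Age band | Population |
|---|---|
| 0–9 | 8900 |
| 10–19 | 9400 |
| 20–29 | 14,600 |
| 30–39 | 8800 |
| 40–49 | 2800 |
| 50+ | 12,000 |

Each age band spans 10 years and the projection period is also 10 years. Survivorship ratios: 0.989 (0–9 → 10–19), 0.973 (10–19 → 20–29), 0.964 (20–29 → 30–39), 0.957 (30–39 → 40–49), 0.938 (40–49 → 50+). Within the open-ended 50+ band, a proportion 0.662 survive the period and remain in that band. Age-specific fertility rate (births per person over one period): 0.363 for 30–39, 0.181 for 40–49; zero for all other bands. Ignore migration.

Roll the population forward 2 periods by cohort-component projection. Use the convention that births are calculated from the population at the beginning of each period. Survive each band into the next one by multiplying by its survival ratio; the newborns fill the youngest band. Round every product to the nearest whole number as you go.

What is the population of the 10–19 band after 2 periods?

3660

After projecting period 1:
Births: 8800 × 0.363 = 3194, 2800 × 0.181 = 507 → total 3701
10–19: 8900 × 0.989 = 8802
20–29: 9400 × 0.973 = 9146
30–39: 14600 × 0.964 = 14074
40–49: 8800 × 0.957 = 8422
50+: 2800 × 0.938 + 12000 × 0.662 = 2626 + 7944 = 10570
Giving 3701 / 8802 / 9146 / 14074 / 8422 / 10570.
After projecting period 2:
Births: 14074 × 0.363 = 5109, 8422 × 0.181 = 1524 → total 6633
10–19: 3701 × 0.989 = 3660
20–29: 8802 × 0.973 = 8564
30–39: 9146 × 0.964 = 8817
40–49: 14074 × 0.957 = 13469
50+: 8422 × 0.938 + 10570 × 0.662 = 7900 + 6997 = 14897
Giving 6633 / 3660 / 8564 / 8817 / 13469 / 14897.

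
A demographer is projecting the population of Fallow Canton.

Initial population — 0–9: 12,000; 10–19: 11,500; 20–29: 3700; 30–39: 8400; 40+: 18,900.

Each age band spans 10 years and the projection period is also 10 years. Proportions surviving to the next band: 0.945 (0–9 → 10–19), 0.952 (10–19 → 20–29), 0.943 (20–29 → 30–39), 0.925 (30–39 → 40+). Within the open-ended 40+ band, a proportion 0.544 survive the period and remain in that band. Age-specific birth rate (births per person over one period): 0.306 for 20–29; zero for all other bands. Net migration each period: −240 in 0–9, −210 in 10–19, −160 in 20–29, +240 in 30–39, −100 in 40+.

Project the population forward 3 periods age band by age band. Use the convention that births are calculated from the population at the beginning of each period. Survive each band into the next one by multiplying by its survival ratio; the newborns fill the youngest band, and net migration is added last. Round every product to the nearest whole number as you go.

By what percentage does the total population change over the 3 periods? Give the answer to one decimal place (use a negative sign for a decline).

-39.8

Numbering the groups 1..5 from youngest to oldest:
[period 1]
Births: 3700 * 0.306 = 1132
Group 2: 12000 * 0.945 = 11340
Group 3: 11500 * 0.952 = 10948
Group 4: 3700 * 0.943 = 3489
Group 5: 8400 * 0.925 + 18900 * 0.544 = 7770 + 10282 = 18052
Net migration: Group 1 − 240 → 892; Group 2 − 210 → 11130; Group 3 − 160 → 10788; Group 4 + 240 → 3729; Group 5 − 100 → 17952
Population now: 0–9=892, 10–19=11130, 20–29=10788, 30–39=3729, 40+=17952
[period 2]
Births: 10788 * 0.306 = 3301
Group 2: 892 * 0.945 = 843
Group 3: 11130 * 0.952 = 10596
Group 4: 10788 * 0.943 = 10173
Group 5: 3729 * 0.925 + 17952 * 0.544 = 3449 + 9766 = 13215
Net migration: Group 1 − 240 → 3061; Group 2 − 210 → 633; Group 3 − 160 → 10436; Group 4 + 240 → 10413; Group 5 − 100 → 13115
Population now: 0–9=3061, 10–19=633, 20–29=10436, 30–39=10413, 40+=13115
[period 3]
Births: 10436 * 0.306 = 3193
Group 2: 3061 * 0.945 = 2893
Group 3: 633 * 0.952 = 603
Group 4: 10436 * 0.943 = 9841
Group 5: 10413 * 0.925 + 13115 * 0.544 = 9632 + 7135 = 16767
Net migration: Group 1 − 240 → 2953; Group 2 − 210 → 2683; Group 3 − 160 → 443; Group 4 + 240 → 10081; Group 5 − 100 → 16667
Population now: 0–9=2953, 10–19=2683, 20–29=443, 30–39=10081, 40+=16667
Total: 54500 → 32827; change = -21673; percentage change = -39.8%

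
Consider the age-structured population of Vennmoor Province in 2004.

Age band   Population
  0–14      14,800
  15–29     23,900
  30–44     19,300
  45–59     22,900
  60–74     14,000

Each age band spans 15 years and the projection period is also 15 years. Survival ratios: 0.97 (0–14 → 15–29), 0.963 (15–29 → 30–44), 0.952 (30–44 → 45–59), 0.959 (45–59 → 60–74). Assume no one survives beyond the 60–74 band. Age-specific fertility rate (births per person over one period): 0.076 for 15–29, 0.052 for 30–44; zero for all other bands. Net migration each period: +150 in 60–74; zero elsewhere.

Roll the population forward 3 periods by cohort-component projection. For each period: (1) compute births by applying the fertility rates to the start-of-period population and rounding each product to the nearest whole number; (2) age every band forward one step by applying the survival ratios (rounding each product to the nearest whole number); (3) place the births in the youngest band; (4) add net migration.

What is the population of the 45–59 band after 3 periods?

13161

Period 1.
Births: 23900 × 0.076 = 1816  |  19300 × 0.052 = 1004 → 2820
15–29: 14800 × 0.97 = 14356
30–44: 23900 × 0.963 = 23016
45–59: 19300 × 0.952 = 18374
60–74: 22900 × 0.959 = 21961
Net migration: 60–74 + 150 → 22111
Giving 2820 / 14356 / 23016 / 18374 / 22111.
Period 2.
Births: 14356 × 0.076 = 1091  |  23016 × 0.052 = 1197 → 2288
15–29: 2820 × 0.97 = 2735
30–44: 14356 × 0.963 = 13825
45–59: 23016 × 0.952 = 21911
60–74: 18374 × 0.959 = 17621
Net migration: 60–74 + 150 → 17771
Giving 2288 / 2735 / 13825 / 21911 / 17771.
Period 3.
Births: 2735 × 0.076 = 208  |  13825 × 0.052 = 719 → 927
15–29: 2288 × 0.97 = 2219
30–44: 2735 × 0.963 = 2634
45–59: 13825 × 0.952 = 13161
60–74: 21911 × 0.959 = 21013
Net migration: 60–74 + 150 → 21163
Giving 927 / 2219 / 2634 / 13161 / 21163.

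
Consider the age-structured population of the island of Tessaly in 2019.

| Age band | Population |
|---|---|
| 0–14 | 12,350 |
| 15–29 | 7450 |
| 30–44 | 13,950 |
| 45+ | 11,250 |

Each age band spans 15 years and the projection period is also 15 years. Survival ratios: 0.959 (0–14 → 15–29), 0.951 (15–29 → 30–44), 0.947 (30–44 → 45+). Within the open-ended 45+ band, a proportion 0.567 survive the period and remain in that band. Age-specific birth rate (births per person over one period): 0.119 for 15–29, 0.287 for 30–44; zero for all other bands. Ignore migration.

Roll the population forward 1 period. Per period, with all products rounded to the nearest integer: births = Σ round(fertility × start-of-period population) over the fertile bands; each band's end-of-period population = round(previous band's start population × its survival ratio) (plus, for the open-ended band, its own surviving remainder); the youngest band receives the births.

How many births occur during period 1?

4891

Period 1:
Births: 7450 × 0.119 = 887  |  13950 × 0.287 = 4004 → total 4891
15–29: 12350 × 0.959 = 11844
30–44: 7450 × 0.951 = 7085
45+: 13950 × 0.947 + 11250 × 0.567 = 13211 + 6379 = 19590
End of period: [4891, 11844, 7085, 19590]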